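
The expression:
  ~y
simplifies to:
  ~y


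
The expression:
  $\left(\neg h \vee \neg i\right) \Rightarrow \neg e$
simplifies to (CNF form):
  $\left(h \vee \neg e\right) \wedge \left(i \vee \neg e\right)$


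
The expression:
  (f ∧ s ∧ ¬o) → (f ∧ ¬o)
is always true.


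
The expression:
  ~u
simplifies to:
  ~u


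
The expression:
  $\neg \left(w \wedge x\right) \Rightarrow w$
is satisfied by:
  {w: True}


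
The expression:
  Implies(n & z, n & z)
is always true.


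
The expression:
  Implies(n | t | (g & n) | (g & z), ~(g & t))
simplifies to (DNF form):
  ~g | ~t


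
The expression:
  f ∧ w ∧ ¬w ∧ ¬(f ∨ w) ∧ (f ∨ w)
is never true.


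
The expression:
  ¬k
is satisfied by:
  {k: False}


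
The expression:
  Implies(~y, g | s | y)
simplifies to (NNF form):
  g | s | y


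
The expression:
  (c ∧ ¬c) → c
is always true.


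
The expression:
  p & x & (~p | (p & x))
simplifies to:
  p & x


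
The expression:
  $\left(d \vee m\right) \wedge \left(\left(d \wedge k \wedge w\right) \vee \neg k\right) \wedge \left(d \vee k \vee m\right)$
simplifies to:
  $\left(d \wedge w\right) \vee \left(d \wedge \neg k\right) \vee \left(m \wedge \neg k\right)$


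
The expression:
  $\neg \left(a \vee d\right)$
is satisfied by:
  {d: False, a: False}


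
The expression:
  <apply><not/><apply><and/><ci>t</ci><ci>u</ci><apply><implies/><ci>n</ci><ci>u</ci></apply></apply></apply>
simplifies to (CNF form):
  <apply><or/><apply><not/><ci>t</ci></apply><apply><not/><ci>u</ci></apply></apply>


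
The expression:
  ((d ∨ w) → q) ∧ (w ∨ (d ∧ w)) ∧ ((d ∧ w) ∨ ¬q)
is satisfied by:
  {w: True, d: True, q: True}


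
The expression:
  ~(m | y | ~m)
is never true.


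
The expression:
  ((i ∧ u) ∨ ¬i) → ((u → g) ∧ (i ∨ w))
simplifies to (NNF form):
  (g ∧ i) ∨ (g ∧ w) ∨ (i ∧ ¬u) ∨ (w ∧ ¬u)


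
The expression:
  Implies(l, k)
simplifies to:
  k | ~l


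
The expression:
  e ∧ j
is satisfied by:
  {j: True, e: True}


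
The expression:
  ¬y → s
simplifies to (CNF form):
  s ∨ y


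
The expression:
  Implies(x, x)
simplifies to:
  True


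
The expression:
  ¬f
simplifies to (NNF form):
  ¬f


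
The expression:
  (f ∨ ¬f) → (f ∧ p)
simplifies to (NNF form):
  f ∧ p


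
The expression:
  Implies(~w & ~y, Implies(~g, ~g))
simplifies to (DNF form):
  True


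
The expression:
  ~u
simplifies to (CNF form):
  ~u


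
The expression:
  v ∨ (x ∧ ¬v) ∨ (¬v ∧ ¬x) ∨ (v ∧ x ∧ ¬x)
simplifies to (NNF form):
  True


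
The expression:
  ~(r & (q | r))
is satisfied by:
  {r: False}


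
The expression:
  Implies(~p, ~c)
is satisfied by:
  {p: True, c: False}
  {c: False, p: False}
  {c: True, p: True}


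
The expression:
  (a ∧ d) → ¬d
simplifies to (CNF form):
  ¬a ∨ ¬d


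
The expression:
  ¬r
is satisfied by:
  {r: False}


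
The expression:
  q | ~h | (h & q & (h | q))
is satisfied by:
  {q: True, h: False}
  {h: False, q: False}
  {h: True, q: True}


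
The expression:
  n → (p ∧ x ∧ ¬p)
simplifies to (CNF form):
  ¬n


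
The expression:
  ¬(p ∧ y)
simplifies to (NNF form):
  ¬p ∨ ¬y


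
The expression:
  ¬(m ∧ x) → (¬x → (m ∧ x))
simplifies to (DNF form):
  x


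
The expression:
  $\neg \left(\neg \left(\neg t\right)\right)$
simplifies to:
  $\neg t$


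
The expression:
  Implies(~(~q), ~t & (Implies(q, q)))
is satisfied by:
  {t: False, q: False}
  {q: True, t: False}
  {t: True, q: False}


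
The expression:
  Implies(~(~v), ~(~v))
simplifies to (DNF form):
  True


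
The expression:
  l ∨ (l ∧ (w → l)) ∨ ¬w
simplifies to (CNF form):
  l ∨ ¬w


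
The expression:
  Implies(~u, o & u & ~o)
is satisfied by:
  {u: True}


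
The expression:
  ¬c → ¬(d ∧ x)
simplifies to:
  c ∨ ¬d ∨ ¬x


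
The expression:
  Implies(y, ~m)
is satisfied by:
  {m: False, y: False}
  {y: True, m: False}
  {m: True, y: False}


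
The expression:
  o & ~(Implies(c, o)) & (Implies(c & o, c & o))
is never true.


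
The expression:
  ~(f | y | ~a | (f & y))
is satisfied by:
  {a: True, y: False, f: False}


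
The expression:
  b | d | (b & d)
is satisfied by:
  {b: True, d: True}
  {b: True, d: False}
  {d: True, b: False}


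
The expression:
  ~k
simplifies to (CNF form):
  ~k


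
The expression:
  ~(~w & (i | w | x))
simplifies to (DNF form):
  w | (~i & ~x)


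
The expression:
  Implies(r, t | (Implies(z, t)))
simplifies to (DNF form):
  t | ~r | ~z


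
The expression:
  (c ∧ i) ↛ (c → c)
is never true.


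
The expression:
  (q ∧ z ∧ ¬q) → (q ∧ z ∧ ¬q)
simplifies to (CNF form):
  True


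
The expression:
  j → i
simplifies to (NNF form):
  i ∨ ¬j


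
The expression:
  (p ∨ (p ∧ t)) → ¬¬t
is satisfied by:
  {t: True, p: False}
  {p: False, t: False}
  {p: True, t: True}


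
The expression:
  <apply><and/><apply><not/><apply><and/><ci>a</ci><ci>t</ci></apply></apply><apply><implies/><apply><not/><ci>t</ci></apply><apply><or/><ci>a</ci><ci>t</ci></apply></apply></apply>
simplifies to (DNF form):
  <apply><or/><apply><and/><ci>a</ci><apply><not/><ci>t</ci></apply></apply><apply><and/><ci>t</ci><apply><not/><ci>a</ci></apply></apply></apply>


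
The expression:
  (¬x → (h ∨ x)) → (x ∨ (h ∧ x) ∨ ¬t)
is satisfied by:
  {x: True, h: False, t: False}
  {h: False, t: False, x: False}
  {x: True, t: True, h: False}
  {t: True, h: False, x: False}
  {x: True, h: True, t: False}
  {h: True, x: False, t: False}
  {x: True, t: True, h: True}


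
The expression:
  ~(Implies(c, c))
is never true.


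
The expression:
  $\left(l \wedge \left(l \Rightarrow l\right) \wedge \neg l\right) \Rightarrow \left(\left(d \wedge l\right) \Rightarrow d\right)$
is always true.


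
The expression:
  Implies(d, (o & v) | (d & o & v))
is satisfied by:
  {o: True, v: True, d: False}
  {o: True, v: False, d: False}
  {v: True, o: False, d: False}
  {o: False, v: False, d: False}
  {d: True, o: True, v: True}


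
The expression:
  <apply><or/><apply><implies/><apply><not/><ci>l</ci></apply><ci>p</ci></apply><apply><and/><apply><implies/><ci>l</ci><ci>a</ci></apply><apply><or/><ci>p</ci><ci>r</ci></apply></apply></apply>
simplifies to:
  <apply><or/><ci>l</ci><ci>p</ci><ci>r</ci></apply>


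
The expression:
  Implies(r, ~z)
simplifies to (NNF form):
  ~r | ~z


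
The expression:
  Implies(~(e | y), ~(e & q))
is always true.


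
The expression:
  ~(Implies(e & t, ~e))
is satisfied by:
  {t: True, e: True}


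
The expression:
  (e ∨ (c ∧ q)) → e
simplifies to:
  e ∨ ¬c ∨ ¬q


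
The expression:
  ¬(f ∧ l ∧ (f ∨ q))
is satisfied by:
  {l: False, f: False}
  {f: True, l: False}
  {l: True, f: False}


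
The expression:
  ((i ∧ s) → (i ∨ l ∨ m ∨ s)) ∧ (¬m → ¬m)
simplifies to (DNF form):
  True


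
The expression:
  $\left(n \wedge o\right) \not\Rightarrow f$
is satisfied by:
  {o: True, n: True, f: False}


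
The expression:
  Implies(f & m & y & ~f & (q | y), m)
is always true.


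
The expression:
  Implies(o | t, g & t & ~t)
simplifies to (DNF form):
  ~o & ~t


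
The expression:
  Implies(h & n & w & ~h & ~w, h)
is always true.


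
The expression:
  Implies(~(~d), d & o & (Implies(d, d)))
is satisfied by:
  {o: True, d: False}
  {d: False, o: False}
  {d: True, o: True}


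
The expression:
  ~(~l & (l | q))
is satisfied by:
  {l: True, q: False}
  {q: False, l: False}
  {q: True, l: True}


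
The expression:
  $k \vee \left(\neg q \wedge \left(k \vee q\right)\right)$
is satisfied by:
  {k: True}


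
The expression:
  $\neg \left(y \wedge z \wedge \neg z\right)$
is always true.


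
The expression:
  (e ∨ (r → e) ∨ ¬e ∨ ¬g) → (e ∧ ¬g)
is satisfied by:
  {e: True, g: False}


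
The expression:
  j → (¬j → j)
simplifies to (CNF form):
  True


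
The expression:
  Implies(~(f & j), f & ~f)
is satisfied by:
  {j: True, f: True}


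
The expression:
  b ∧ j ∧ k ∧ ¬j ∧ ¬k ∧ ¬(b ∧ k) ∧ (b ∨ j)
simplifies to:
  False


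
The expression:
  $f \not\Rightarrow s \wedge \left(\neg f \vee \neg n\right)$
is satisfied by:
  {f: True, n: False, s: False}


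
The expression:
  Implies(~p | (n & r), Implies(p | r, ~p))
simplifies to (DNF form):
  ~n | ~p | ~r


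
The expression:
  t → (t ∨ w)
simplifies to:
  True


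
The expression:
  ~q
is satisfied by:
  {q: False}


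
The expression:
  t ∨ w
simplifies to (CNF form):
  t ∨ w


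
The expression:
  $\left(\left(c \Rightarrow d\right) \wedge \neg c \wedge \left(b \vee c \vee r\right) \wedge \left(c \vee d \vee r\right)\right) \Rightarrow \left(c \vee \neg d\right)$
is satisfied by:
  {c: True, b: False, d: False, r: False}
  {r: True, c: True, b: False, d: False}
  {c: True, b: True, r: False, d: False}
  {r: True, c: True, b: True, d: False}
  {r: False, b: False, c: False, d: False}
  {r: True, b: False, c: False, d: False}
  {b: True, r: False, c: False, d: False}
  {r: True, b: True, c: False, d: False}
  {d: True, c: True, r: False, b: False}
  {d: True, r: True, c: True, b: False}
  {d: True, c: True, b: True, r: False}
  {d: True, r: True, c: True, b: True}
  {d: True, r: False, b: False, c: False}


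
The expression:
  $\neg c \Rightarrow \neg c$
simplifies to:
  $\text{True}$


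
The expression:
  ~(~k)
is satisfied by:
  {k: True}


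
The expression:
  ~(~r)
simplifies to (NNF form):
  r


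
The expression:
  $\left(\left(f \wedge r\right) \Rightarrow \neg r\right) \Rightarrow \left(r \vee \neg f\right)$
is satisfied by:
  {r: True, f: False}
  {f: False, r: False}
  {f: True, r: True}


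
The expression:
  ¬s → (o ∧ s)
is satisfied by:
  {s: True}


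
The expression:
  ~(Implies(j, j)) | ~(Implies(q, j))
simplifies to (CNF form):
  q & ~j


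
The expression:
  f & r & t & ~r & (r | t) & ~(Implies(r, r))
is never true.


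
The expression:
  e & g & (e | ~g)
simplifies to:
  e & g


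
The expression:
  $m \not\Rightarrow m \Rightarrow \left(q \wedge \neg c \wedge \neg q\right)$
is always true.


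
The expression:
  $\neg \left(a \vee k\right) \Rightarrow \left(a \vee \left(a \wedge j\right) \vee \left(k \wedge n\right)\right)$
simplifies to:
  $a \vee k$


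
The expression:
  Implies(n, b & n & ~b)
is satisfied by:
  {n: False}


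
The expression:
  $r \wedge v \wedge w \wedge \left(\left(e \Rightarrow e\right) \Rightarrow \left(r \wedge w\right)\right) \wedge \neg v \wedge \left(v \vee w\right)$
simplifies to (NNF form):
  $\text{False}$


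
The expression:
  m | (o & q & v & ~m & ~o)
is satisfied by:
  {m: True}


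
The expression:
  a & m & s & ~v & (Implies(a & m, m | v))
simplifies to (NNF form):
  a & m & s & ~v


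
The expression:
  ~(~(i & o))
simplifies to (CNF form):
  i & o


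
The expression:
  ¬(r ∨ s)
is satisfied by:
  {r: False, s: False}


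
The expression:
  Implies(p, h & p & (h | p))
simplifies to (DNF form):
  h | ~p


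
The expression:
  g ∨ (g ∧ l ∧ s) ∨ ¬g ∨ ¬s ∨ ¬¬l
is always true.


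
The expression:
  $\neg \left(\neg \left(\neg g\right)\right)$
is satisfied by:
  {g: False}


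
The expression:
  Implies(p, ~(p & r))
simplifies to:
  ~p | ~r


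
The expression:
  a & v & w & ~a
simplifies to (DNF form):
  False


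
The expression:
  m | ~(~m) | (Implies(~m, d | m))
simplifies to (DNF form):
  d | m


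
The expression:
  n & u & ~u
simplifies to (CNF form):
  False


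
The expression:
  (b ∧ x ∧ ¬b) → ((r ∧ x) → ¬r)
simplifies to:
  True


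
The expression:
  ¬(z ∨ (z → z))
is never true.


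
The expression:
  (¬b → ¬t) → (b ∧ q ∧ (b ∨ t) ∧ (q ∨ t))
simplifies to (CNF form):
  (b ∨ t) ∧ (b ∨ ¬b) ∧ (q ∨ t) ∧ (q ∨ ¬b)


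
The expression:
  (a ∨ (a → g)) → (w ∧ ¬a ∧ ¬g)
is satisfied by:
  {w: True, g: False, a: False}


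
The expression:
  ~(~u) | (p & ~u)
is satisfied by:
  {u: True, p: True}
  {u: True, p: False}
  {p: True, u: False}


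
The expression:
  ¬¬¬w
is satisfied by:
  {w: False}


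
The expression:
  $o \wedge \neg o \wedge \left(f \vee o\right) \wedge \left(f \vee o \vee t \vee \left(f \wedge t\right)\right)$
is never true.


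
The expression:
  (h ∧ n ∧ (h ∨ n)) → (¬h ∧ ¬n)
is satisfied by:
  {h: False, n: False}
  {n: True, h: False}
  {h: True, n: False}


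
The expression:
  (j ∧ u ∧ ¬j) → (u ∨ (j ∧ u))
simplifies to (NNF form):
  True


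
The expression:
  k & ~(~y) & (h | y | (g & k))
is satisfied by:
  {y: True, k: True}


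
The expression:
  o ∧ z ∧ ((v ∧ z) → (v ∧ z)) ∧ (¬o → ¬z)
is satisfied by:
  {z: True, o: True}


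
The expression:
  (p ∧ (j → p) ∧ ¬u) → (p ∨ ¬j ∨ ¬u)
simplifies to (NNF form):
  True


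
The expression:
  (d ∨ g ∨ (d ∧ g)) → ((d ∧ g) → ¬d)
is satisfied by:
  {g: False, d: False}
  {d: True, g: False}
  {g: True, d: False}


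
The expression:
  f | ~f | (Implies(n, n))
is always true.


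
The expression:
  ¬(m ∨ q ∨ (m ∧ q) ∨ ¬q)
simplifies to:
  False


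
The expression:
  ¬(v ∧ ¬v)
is always true.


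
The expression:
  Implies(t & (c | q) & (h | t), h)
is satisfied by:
  {h: True, c: False, t: False, q: False}
  {q: True, h: True, c: False, t: False}
  {h: True, c: True, q: False, t: False}
  {q: True, h: True, c: True, t: False}
  {q: False, c: False, h: False, t: False}
  {q: True, c: False, h: False, t: False}
  {c: True, q: False, h: False, t: False}
  {q: True, c: True, h: False, t: False}
  {t: True, h: True, q: False, c: False}
  {t: True, q: True, h: True, c: False}
  {t: True, h: True, c: True, q: False}
  {t: True, q: True, h: True, c: True}
  {t: True, q: False, c: False, h: False}


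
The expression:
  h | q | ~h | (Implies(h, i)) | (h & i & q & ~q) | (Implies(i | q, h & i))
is always true.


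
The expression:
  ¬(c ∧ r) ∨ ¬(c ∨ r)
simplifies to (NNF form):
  ¬c ∨ ¬r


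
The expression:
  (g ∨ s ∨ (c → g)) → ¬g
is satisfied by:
  {g: False}


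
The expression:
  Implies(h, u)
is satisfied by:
  {u: True, h: False}
  {h: False, u: False}
  {h: True, u: True}


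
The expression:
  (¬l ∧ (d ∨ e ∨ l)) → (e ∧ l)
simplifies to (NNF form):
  l ∨ (¬d ∧ ¬e)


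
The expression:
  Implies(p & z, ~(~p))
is always true.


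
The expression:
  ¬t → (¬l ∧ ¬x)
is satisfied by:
  {t: True, x: False, l: False}
  {t: True, l: True, x: False}
  {t: True, x: True, l: False}
  {t: True, l: True, x: True}
  {l: False, x: False, t: False}


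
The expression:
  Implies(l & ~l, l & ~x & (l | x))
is always true.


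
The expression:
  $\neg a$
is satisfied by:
  {a: False}


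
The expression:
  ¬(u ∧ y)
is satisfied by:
  {u: False, y: False}
  {y: True, u: False}
  {u: True, y: False}


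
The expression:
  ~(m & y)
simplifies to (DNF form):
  ~m | ~y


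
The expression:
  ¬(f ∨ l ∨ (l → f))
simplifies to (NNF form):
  False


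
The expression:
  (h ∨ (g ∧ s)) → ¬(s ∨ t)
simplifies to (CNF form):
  (¬g ∨ ¬s) ∧ (¬h ∨ ¬s) ∧ (¬h ∨ ¬t) ∧ (¬g ∨ ¬h ∨ ¬s) ∧ (¬g ∨ ¬h ∨ ¬t) ∧ (¬g ∨ ¬s ∨ ¬t) ∧ (¬h ∨ ¬s ∨ ¬t)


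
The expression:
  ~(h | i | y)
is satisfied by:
  {y: False, h: False, i: False}


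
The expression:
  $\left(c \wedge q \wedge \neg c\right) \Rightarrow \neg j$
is always true.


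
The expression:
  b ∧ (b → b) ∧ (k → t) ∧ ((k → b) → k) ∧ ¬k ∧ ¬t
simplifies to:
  False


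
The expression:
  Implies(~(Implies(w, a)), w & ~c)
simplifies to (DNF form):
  a | ~c | ~w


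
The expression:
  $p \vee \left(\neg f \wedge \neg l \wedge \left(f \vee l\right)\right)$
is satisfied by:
  {p: True}


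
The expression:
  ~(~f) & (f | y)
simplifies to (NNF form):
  f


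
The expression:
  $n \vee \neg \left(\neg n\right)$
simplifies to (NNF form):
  $n$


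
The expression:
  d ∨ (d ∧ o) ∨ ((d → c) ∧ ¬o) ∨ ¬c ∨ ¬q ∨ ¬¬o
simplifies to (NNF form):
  True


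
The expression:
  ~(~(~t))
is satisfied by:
  {t: False}


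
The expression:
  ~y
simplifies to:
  ~y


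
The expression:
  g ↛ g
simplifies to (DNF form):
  False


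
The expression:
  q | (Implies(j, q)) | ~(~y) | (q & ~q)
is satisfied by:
  {y: True, q: True, j: False}
  {y: True, q: False, j: False}
  {q: True, y: False, j: False}
  {y: False, q: False, j: False}
  {j: True, y: True, q: True}
  {j: True, y: True, q: False}
  {j: True, q: True, y: False}


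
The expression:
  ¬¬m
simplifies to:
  m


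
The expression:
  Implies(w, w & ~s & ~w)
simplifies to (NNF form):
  ~w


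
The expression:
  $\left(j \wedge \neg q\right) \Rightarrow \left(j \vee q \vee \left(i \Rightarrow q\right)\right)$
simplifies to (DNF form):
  $\text{True}$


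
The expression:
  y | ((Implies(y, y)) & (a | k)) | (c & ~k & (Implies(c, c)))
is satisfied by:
  {a: True, y: True, k: True, c: True}
  {a: True, y: True, k: True, c: False}
  {a: True, y: True, c: True, k: False}
  {a: True, y: True, c: False, k: False}
  {a: True, k: True, c: True, y: False}
  {a: True, k: True, c: False, y: False}
  {a: True, k: False, c: True, y: False}
  {a: True, k: False, c: False, y: False}
  {y: True, k: True, c: True, a: False}
  {y: True, k: True, c: False, a: False}
  {y: True, c: True, k: False, a: False}
  {y: True, c: False, k: False, a: False}
  {k: True, c: True, y: False, a: False}
  {k: True, y: False, c: False, a: False}
  {c: True, y: False, k: False, a: False}


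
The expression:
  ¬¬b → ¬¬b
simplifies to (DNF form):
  True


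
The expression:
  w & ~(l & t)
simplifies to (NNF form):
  w & (~l | ~t)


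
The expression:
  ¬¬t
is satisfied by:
  {t: True}


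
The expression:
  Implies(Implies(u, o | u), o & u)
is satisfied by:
  {u: True, o: True}


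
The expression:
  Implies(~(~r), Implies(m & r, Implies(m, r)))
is always true.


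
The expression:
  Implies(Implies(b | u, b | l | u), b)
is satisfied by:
  {b: True}


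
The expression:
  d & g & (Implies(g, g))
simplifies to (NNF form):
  d & g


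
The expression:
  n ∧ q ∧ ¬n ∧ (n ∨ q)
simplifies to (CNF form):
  False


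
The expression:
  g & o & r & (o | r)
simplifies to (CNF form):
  g & o & r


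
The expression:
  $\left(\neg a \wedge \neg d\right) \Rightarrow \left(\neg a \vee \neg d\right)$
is always true.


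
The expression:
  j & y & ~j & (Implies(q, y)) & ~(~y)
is never true.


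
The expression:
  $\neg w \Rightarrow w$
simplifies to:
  $w$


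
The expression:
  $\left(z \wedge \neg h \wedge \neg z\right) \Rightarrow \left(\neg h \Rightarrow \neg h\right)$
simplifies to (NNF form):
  $\text{True}$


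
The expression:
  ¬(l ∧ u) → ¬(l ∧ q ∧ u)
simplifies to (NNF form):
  True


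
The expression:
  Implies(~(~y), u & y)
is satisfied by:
  {u: True, y: False}
  {y: False, u: False}
  {y: True, u: True}


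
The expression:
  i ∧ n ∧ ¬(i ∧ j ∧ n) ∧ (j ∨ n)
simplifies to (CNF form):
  i ∧ n ∧ ¬j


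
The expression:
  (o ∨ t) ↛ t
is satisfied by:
  {o: True, t: False}


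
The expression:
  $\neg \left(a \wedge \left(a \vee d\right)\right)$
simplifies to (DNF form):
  $\neg a$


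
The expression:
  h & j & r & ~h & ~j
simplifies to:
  False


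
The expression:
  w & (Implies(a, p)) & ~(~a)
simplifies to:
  a & p & w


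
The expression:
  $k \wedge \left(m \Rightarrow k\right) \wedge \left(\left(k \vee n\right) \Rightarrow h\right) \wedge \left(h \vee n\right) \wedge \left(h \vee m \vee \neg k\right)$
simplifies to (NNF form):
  $h \wedge k$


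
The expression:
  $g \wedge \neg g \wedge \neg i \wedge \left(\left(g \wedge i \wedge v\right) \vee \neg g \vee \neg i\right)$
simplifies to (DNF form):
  $\text{False}$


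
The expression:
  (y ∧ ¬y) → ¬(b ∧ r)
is always true.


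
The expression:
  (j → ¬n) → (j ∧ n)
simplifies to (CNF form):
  j ∧ n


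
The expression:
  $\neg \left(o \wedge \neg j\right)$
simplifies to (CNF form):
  $j \vee \neg o$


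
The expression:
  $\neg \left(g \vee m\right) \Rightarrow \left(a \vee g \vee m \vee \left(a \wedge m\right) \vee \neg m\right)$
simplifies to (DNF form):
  $\text{True}$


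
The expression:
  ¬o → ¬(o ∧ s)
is always true.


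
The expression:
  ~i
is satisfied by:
  {i: False}


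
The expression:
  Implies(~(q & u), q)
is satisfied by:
  {q: True}


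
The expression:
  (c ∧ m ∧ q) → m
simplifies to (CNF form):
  True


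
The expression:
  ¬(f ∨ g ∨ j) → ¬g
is always true.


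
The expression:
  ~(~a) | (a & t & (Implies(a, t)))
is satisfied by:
  {a: True}


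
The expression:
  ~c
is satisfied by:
  {c: False}


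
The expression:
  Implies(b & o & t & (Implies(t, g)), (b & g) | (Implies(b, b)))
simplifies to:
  True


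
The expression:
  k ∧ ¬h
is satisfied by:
  {k: True, h: False}


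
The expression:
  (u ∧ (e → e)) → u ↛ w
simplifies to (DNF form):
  ¬u ∨ ¬w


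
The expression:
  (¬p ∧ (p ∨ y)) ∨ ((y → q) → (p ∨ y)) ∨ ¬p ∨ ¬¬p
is always true.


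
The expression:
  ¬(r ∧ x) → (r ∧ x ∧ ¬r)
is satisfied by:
  {r: True, x: True}


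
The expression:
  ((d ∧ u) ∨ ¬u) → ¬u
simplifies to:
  ¬d ∨ ¬u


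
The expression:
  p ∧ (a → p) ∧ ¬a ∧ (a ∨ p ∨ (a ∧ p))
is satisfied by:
  {p: True, a: False}


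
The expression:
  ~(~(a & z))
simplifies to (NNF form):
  a & z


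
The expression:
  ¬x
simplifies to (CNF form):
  ¬x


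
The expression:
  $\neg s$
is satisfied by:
  {s: False}


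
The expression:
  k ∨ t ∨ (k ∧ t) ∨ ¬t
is always true.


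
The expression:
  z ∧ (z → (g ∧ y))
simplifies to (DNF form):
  g ∧ y ∧ z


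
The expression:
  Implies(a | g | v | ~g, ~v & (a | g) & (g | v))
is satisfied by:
  {g: True, v: False}


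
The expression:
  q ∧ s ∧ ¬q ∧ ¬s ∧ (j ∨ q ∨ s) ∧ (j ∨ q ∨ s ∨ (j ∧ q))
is never true.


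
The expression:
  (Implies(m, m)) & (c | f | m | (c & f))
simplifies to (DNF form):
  c | f | m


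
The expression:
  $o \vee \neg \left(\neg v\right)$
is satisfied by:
  {o: True, v: True}
  {o: True, v: False}
  {v: True, o: False}


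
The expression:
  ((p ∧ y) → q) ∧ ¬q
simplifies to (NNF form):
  ¬q ∧ (¬p ∨ ¬y)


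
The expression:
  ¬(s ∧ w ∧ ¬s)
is always true.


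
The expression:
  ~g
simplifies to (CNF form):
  ~g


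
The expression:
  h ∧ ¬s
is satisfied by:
  {h: True, s: False}


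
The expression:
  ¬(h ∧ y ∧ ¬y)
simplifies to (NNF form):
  True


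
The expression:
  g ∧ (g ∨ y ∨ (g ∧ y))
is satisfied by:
  {g: True}


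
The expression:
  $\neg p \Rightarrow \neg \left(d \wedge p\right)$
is always true.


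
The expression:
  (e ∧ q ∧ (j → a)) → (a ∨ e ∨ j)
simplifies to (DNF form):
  True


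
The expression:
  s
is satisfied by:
  {s: True}


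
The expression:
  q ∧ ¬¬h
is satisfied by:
  {h: True, q: True}


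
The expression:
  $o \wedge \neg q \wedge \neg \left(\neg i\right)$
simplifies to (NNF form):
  $i \wedge o \wedge \neg q$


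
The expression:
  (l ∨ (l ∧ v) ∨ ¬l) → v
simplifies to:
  v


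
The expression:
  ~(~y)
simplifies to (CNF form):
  y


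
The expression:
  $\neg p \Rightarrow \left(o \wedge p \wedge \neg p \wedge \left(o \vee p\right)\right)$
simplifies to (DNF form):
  $p$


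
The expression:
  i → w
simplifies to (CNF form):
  w ∨ ¬i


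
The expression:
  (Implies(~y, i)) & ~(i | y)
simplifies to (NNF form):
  False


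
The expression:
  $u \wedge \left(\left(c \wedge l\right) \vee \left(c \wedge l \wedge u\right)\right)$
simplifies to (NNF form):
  $c \wedge l \wedge u$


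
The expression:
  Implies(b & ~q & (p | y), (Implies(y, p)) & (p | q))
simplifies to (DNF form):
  p | q | ~b | ~y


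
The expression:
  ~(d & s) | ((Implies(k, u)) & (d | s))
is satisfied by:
  {u: True, s: False, k: False, d: False}
  {u: False, s: False, k: False, d: False}
  {d: True, u: True, s: False, k: False}
  {d: True, u: False, s: False, k: False}
  {u: True, k: True, d: False, s: False}
  {k: True, d: False, s: False, u: False}
  {d: True, k: True, u: True, s: False}
  {d: True, k: True, u: False, s: False}
  {u: True, s: True, d: False, k: False}
  {s: True, d: False, k: False, u: False}
  {u: True, d: True, s: True, k: False}
  {d: True, s: True, u: False, k: False}
  {u: True, k: True, s: True, d: False}
  {k: True, s: True, d: False, u: False}
  {d: True, k: True, s: True, u: True}


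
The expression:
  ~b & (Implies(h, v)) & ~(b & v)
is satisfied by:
  {v: True, h: False, b: False}
  {h: False, b: False, v: False}
  {v: True, h: True, b: False}


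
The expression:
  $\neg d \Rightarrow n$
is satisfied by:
  {n: True, d: True}
  {n: True, d: False}
  {d: True, n: False}


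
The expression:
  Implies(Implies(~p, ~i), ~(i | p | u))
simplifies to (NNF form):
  ~p & (i | ~u)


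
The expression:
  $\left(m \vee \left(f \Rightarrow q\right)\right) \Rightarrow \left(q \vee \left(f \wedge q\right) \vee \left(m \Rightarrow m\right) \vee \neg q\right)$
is always true.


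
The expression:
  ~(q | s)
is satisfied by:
  {q: False, s: False}


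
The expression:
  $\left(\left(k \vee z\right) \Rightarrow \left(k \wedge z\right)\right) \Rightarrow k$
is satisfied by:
  {k: True, z: True}
  {k: True, z: False}
  {z: True, k: False}


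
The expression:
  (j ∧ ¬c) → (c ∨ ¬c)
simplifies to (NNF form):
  True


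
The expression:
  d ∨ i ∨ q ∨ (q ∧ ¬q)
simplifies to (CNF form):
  d ∨ i ∨ q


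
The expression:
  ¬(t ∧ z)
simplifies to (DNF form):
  ¬t ∨ ¬z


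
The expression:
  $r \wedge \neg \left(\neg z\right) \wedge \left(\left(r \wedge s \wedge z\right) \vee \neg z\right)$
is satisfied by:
  {r: True, z: True, s: True}


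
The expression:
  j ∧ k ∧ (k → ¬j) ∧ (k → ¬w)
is never true.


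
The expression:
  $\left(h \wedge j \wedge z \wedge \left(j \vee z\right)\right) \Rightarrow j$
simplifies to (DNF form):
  $\text{True}$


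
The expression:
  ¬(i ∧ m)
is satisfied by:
  {m: False, i: False}
  {i: True, m: False}
  {m: True, i: False}


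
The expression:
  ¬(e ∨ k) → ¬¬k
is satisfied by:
  {k: True, e: True}
  {k: True, e: False}
  {e: True, k: False}


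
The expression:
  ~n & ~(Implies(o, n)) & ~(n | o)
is never true.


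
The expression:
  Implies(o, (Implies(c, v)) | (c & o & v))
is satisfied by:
  {v: True, o: False, c: False}
  {o: False, c: False, v: False}
  {v: True, c: True, o: False}
  {c: True, o: False, v: False}
  {v: True, o: True, c: False}
  {o: True, v: False, c: False}
  {v: True, c: True, o: True}


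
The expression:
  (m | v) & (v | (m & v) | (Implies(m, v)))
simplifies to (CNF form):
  v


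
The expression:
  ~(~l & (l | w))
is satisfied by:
  {l: True, w: False}
  {w: False, l: False}
  {w: True, l: True}


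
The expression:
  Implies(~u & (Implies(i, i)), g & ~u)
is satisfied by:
  {g: True, u: True}
  {g: True, u: False}
  {u: True, g: False}


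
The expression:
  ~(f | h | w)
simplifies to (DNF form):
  ~f & ~h & ~w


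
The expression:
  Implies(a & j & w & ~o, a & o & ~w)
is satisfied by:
  {o: True, w: False, a: False, j: False}
  {j: False, w: False, o: False, a: False}
  {j: True, o: True, w: False, a: False}
  {j: True, w: False, o: False, a: False}
  {a: True, o: True, j: False, w: False}
  {a: True, j: False, w: False, o: False}
  {a: True, j: True, o: True, w: False}
  {a: True, j: True, w: False, o: False}
  {o: True, w: True, a: False, j: False}
  {w: True, a: False, o: False, j: False}
  {j: True, w: True, o: True, a: False}
  {j: True, w: True, a: False, o: False}
  {o: True, w: True, a: True, j: False}
  {w: True, a: True, j: False, o: False}
  {j: True, w: True, a: True, o: True}


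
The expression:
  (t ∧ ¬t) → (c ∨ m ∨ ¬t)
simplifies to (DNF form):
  True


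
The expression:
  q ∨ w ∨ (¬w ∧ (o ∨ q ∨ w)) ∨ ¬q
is always true.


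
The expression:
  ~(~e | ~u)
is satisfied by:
  {e: True, u: True}


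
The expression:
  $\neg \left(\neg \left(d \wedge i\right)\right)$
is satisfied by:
  {i: True, d: True}


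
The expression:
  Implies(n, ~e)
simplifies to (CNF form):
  ~e | ~n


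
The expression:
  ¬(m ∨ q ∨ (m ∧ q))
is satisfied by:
  {q: False, m: False}


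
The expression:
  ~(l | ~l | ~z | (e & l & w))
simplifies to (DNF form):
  False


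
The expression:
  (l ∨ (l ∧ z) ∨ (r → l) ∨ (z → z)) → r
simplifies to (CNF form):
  r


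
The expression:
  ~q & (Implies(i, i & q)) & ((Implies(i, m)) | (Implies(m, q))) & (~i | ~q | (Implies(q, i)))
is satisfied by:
  {q: False, i: False}


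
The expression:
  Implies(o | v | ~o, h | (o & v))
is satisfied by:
  {v: True, h: True, o: True}
  {v: True, h: True, o: False}
  {h: True, o: True, v: False}
  {h: True, o: False, v: False}
  {v: True, o: True, h: False}


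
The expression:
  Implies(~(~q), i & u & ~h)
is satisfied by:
  {i: True, u: True, q: False, h: False}
  {i: True, u: False, q: False, h: False}
  {u: True, h: False, i: False, q: False}
  {h: False, u: False, i: False, q: False}
  {h: True, i: True, u: True, q: False}
  {h: True, i: True, u: False, q: False}
  {h: True, u: True, i: False, q: False}
  {h: True, u: False, i: False, q: False}
  {q: True, i: True, u: True, h: False}


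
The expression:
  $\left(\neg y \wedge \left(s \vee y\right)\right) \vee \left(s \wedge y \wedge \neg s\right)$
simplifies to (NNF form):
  $s \wedge \neg y$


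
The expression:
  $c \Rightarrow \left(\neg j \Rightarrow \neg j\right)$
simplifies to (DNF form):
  $\text{True}$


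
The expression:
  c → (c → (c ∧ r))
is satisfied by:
  {r: True, c: False}
  {c: False, r: False}
  {c: True, r: True}


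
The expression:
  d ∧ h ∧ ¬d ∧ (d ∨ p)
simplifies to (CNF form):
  False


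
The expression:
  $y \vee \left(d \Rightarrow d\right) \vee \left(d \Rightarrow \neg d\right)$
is always true.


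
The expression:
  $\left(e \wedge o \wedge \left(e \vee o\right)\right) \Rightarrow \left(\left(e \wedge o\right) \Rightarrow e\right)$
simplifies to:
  $\text{True}$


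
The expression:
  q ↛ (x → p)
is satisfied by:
  {x: True, q: True, p: False}


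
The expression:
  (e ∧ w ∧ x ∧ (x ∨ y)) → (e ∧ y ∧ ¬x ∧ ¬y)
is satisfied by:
  {w: False, e: False, x: False}
  {x: True, w: False, e: False}
  {e: True, w: False, x: False}
  {x: True, e: True, w: False}
  {w: True, x: False, e: False}
  {x: True, w: True, e: False}
  {e: True, w: True, x: False}


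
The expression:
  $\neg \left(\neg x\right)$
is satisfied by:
  {x: True}


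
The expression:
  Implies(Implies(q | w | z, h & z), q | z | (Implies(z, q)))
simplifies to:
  True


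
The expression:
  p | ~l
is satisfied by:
  {p: True, l: False}
  {l: False, p: False}
  {l: True, p: True}


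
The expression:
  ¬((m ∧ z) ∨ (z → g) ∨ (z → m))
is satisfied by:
  {z: True, g: False, m: False}


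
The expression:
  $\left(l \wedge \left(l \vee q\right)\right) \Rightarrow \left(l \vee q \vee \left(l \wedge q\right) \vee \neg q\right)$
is always true.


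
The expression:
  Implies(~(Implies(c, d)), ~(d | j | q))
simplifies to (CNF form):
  (d | ~c | ~j) & (d | ~c | ~q)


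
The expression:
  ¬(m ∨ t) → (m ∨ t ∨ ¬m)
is always true.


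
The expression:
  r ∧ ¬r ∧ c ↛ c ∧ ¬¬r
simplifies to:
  False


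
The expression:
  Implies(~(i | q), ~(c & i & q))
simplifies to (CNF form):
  True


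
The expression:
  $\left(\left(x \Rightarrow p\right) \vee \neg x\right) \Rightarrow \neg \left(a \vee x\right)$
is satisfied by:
  {p: False, a: False, x: False}
  {x: True, p: False, a: False}
  {x: True, a: True, p: False}
  {p: True, a: False, x: False}


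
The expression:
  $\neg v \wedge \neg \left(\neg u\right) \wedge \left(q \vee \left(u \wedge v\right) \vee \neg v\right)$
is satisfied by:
  {u: True, v: False}


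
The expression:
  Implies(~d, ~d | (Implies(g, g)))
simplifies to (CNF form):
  True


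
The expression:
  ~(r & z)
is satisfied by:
  {z: False, r: False}
  {r: True, z: False}
  {z: True, r: False}


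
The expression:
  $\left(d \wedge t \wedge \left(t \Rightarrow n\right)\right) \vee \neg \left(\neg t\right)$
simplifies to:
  $t$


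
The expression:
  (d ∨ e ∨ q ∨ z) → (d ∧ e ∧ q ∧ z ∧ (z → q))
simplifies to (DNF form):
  (d ∧ e ∧ q ∧ z) ∨ (d ∧ e ∧ q ∧ ¬e) ∨ (d ∧ e ∧ z ∧ ¬d) ∨ (d ∧ e ∧ ¬d ∧ ¬e) ∨ (d ∧ q ∧ z ∧ ¬q) ∨ (d ∧ q ∧ ¬e ∧ ¬q) ∨ (d ∧ z ∧ ¬d ∧ ¬q) ∨ (d ∧ ¬d ∧ ¬e ∧ ¬q) ∨ (e ∧ q ∧ z ∧ ¬z) ∨ (e ∧ q ∧ ¬e ∧ ¬z) ∨ (e ∧ z ∧ ¬d ∧ ¬z) ∨ (e ∧ ¬d ∧ ¬e ∧ ¬z) ∨ (q ∧ z ∧ ¬q ∧ ¬z) ∨ (q ∧ ¬e ∧ ¬q ∧ ¬z) ∨ (z ∧ ¬d ∧ ¬q ∧ ¬z) ∨ (¬d ∧ ¬e ∧ ¬q ∧ ¬z)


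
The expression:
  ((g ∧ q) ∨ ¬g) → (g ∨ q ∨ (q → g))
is always true.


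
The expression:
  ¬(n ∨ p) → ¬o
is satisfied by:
  {n: True, p: True, o: False}
  {n: True, p: False, o: False}
  {p: True, n: False, o: False}
  {n: False, p: False, o: False}
  {n: True, o: True, p: True}
  {n: True, o: True, p: False}
  {o: True, p: True, n: False}


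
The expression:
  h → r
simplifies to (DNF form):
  r ∨ ¬h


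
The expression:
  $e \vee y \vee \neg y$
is always true.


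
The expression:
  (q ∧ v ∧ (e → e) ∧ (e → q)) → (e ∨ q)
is always true.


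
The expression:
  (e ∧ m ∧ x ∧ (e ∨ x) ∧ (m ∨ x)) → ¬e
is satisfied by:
  {m: False, x: False, e: False}
  {e: True, m: False, x: False}
  {x: True, m: False, e: False}
  {e: True, x: True, m: False}
  {m: True, e: False, x: False}
  {e: True, m: True, x: False}
  {x: True, m: True, e: False}


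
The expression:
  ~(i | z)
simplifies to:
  ~i & ~z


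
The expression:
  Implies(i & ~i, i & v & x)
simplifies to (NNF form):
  True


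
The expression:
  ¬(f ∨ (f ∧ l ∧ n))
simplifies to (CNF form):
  ¬f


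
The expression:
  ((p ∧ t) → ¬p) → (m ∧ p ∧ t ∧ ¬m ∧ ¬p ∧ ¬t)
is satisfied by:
  {t: True, p: True}


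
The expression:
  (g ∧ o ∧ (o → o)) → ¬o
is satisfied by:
  {g: False, o: False}
  {o: True, g: False}
  {g: True, o: False}


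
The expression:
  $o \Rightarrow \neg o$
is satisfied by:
  {o: False}


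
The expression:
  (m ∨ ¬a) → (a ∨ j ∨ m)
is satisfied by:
  {a: True, m: True, j: True}
  {a: True, m: True, j: False}
  {a: True, j: True, m: False}
  {a: True, j: False, m: False}
  {m: True, j: True, a: False}
  {m: True, j: False, a: False}
  {j: True, m: False, a: False}


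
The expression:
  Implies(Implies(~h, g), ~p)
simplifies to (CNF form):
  (~g | ~p) & (~h | ~p)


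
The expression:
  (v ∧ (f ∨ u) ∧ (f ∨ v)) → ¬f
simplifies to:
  ¬f ∨ ¬v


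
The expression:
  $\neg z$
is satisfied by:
  {z: False}


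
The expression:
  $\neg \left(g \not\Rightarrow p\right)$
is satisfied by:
  {p: True, g: False}
  {g: False, p: False}
  {g: True, p: True}


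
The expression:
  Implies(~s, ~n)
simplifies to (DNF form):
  s | ~n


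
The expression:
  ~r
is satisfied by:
  {r: False}


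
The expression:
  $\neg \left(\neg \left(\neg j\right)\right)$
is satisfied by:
  {j: False}


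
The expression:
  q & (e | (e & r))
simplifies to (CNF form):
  e & q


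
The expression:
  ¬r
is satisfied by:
  {r: False}


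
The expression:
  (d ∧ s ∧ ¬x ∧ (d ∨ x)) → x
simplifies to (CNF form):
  x ∨ ¬d ∨ ¬s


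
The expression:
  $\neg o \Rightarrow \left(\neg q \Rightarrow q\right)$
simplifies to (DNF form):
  $o \vee q$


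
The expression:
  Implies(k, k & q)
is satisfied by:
  {q: True, k: False}
  {k: False, q: False}
  {k: True, q: True}


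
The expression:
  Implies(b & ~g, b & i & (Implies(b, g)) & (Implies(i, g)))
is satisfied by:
  {g: True, b: False}
  {b: False, g: False}
  {b: True, g: True}


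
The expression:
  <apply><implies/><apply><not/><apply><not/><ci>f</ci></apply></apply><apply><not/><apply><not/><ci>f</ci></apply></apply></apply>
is always true.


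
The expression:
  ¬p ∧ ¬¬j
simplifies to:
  j ∧ ¬p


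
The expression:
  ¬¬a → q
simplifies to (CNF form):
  q ∨ ¬a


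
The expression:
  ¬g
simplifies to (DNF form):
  ¬g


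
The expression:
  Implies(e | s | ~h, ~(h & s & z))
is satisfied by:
  {s: False, z: False, h: False}
  {h: True, s: False, z: False}
  {z: True, s: False, h: False}
  {h: True, z: True, s: False}
  {s: True, h: False, z: False}
  {h: True, s: True, z: False}
  {z: True, s: True, h: False}


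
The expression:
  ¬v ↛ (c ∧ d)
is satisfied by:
  {v: False, c: False, d: False}
  {d: True, v: False, c: False}
  {c: True, v: False, d: False}


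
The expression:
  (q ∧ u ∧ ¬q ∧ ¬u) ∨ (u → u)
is always true.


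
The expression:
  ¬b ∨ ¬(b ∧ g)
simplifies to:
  ¬b ∨ ¬g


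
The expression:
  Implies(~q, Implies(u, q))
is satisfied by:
  {q: True, u: False}
  {u: False, q: False}
  {u: True, q: True}


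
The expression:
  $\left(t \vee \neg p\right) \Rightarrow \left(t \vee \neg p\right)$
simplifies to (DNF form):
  $\text{True}$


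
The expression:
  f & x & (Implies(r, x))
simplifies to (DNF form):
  f & x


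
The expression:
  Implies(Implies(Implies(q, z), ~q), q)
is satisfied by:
  {q: True}
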